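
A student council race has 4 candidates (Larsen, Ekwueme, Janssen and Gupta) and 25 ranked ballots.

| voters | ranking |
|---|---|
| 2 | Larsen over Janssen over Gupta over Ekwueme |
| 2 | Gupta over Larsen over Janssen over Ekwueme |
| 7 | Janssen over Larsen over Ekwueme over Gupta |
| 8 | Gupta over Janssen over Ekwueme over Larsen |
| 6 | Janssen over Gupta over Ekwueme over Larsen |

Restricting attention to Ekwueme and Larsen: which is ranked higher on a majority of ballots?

Ekwueme

Ballots ranking Ekwueme above Larsen: 8 + 6 = 14.
Ballots ranking Larsen above Ekwueme: 25 − 14 = 11.
Ekwueme wins the head-to-head 14–11.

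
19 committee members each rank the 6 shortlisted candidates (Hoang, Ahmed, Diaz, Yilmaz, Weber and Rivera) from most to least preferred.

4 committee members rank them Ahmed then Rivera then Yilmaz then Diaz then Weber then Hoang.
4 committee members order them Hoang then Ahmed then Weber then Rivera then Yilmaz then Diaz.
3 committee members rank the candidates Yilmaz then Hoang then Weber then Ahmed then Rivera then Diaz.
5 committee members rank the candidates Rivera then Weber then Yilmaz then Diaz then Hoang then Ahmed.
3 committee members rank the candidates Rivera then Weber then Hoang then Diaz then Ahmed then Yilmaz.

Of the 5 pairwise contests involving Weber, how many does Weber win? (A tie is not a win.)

Weber against each rival (19 committee members):
Weber vs Hoang: Weber preferred on 4+5+3 = 12 ballots; Weber wins 12–7.
Weber–Ahmed: Weber 11–8.
Weber vs Diaz: 4+3+5+3 = 15 for Weber, 4 for Diaz — Weber by 15–4.
Weber vs Yilmaz: 12 to 7, Weber.
Weber vs Rivera: Rivera, 12–7.
Weber beats Hoang, Ahmed, Diaz, Yilmaz; loses to Rivera — 4 pairwise wins.

4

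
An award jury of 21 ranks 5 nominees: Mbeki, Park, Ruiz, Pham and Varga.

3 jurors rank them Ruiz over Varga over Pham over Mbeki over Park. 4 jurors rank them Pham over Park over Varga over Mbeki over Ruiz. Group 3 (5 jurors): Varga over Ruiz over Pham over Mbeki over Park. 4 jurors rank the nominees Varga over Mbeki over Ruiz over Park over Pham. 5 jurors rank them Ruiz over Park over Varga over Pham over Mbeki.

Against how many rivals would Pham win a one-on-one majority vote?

2

Pham against each rival (21 jurors):
Pham vs Mbeki: 3+4+5+5 = 17 for Pham, 4 for Mbeki — Pham by 17–4.
Pham vs Park: 12 to 9, Pham.
Pham vs Ruiz: 4 for Pham, 17 for Ruiz — Ruiz by 17–4.
Pham vs Varga: 4 to 17, Varga.
Pham beats Mbeki, Park; loses to Ruiz, Varga — 2 pairwise wins.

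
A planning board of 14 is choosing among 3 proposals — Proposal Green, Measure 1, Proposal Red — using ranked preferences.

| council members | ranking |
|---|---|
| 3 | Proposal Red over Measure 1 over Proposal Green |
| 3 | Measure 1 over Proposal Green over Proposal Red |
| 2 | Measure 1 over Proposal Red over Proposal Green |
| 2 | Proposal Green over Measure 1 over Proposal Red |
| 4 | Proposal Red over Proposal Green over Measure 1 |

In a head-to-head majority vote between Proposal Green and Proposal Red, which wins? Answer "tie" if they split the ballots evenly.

Ballots ranking Proposal Green above Proposal Red: 3 + 2 = 5.
Ballots ranking Proposal Red above Proposal Green: 14 − 5 = 9.
Proposal Red wins the head-to-head 9–5.

Proposal Red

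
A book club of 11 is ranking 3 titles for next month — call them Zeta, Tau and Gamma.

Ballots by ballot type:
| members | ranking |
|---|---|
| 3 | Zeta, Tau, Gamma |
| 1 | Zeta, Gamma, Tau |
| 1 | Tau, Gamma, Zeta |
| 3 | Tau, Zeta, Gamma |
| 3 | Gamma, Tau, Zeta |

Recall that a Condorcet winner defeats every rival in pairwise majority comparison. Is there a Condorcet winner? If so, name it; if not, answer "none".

Head-to-head results (11 members):
Zeta–Tau: Tau 7–4.
Zeta vs Gamma: 3+1+3 = 7 for Zeta, 4 for Gamma — Zeta by 7–4.
Tau vs Gamma: Tau preferred on 3+1+3 = 7 ballots; Tau wins 7–4.
Tau wins every pairwise contest, so Tau is the Condorcet winner.

Tau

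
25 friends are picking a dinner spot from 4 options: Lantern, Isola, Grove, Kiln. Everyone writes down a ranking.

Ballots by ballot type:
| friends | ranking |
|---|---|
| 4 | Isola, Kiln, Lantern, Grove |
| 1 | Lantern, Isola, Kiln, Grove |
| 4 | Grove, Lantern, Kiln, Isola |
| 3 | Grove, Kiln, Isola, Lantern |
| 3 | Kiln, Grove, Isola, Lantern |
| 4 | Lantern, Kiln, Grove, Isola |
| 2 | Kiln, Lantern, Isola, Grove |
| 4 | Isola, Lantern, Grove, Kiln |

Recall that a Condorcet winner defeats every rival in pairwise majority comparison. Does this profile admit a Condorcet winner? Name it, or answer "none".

Check each pair by majority over 25 ballots:
Lantern vs Isola: Isola, 14–11.
Lantern vs Grove: Lantern, 15–10.
Lantern vs Kiln: Lantern, 13–12.
Isola vs Grove: Grove, 14–11.
Isola vs Kiln: Kiln, 16–9.
Grove vs Kiln: Kiln wins 14–11.
Each restaurant drops at least one matchup (Lantern loses to Isola; Isola loses to Grove; Grove loses to Lantern; Kiln loses to Lantern); the cycle Lantern > Grove > Isola > Lantern rules out a Condorcet winner.

none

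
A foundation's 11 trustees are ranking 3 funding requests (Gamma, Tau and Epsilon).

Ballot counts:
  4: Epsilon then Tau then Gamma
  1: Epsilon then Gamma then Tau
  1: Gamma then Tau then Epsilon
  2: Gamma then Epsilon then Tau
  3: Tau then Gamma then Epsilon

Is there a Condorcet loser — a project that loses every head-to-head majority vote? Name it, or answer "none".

none

Head-to-head results (11 reviewers):
Gamma vs Tau: Tau wins 7–4.
Gamma vs Epsilon: Gamma, 6–5.
Tau vs Epsilon: Epsilon, 7–4.
Each project has at least one pairwise win (Gamma beats Epsilon; Tau beats Gamma; Epsilon beats Tau) — no Condorcet loser.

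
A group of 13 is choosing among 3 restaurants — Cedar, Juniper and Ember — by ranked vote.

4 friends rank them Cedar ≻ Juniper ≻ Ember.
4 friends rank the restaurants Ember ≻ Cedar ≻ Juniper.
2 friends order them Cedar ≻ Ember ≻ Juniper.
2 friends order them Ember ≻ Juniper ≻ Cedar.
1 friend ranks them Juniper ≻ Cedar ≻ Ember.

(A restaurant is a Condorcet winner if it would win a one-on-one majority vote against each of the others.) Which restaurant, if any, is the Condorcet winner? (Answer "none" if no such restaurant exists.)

Cedar

Head-to-head results (13 friends):
Cedar vs Juniper: Cedar preferred on 4+4+2 = 10 ballots; Cedar wins 10–3.
Cedar–Ember: Cedar 7–6.
Juniper–Ember: Ember 8–5.
Cedar beats each of Juniper, Ember — Cedar is the Condorcet winner.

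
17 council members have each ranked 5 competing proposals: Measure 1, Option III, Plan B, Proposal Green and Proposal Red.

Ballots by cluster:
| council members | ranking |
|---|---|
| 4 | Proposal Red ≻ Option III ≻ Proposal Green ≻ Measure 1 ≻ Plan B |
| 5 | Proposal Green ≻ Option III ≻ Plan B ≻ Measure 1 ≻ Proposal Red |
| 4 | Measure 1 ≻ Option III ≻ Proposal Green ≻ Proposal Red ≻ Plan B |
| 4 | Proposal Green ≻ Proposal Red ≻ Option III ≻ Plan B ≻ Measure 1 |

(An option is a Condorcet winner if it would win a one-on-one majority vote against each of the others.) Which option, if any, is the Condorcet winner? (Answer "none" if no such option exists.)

Check each pair by majority over 17 ballots:
Measure 1–Option III: Option III 13–4.
Measure 1 vs Plan B: Plan B, 9–8.
Measure 1 vs Proposal Green: Proposal Green, 13–4.
Measure 1 vs Proposal Red: Measure 1, 9–8.
Option III–Plan B: Option III 17–0.
Option III vs Proposal Green: Proposal Green wins 9–8.
Option III vs Proposal Red: Option III wins 9–8.
Plan B–Proposal Green: Proposal Green 17–0.
Plan B vs Proposal Red: Proposal Red wins 12–5.
Proposal Green–Proposal Red: Proposal Green 13–4.
Proposal Green defeats every rival head-to-head and is the Condorcet winner.

Proposal Green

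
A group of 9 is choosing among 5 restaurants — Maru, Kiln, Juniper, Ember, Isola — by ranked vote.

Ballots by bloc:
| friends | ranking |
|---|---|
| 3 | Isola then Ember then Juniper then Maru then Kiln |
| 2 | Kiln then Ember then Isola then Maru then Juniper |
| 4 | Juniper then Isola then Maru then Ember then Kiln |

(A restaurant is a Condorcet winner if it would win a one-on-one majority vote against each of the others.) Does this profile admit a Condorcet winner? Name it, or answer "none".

Pairwise majorities:
Maru vs Kiln: 7 to 2, Maru.
Maru vs Juniper: Maru preferred on 2 ballots; Juniper wins 7–2.
Maru vs Ember: 4 for Maru, 5 for Ember — Ember by 5–4.
Maru vs Isola: 0 for Maru, 9 for Isola — Isola by 9–0.
Kiln vs Juniper: 2 for Kiln, 7 for Juniper — Juniper by 7–2.
Kiln vs Ember: 2 for Kiln, 7 for Ember — Ember by 7–2.
Kiln vs Isola: 2 to 7, Isola.
Juniper vs Ember: 4 to 5, Ember.
Juniper vs Isola: 4 for Juniper, 5 for Isola — Isola by 5–4.
Ember vs Isola: Ember is ranked higher on 2 ballots, Isola on 7. Isola wins 7–2.
Isola defeats every rival head-to-head and is the Condorcet winner.

Isola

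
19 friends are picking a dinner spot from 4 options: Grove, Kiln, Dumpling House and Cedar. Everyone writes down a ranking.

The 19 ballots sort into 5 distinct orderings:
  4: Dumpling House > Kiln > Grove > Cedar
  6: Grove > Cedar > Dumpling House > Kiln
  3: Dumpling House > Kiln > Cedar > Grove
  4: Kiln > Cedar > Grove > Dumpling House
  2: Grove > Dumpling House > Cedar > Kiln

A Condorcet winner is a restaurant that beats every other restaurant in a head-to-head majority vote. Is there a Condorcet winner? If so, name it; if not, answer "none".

Pairwise majorities:
Grove vs Kiln: Kiln wins 11–8.
Grove–Dumpling House: Grove 12–7.
Grove vs Cedar: Grove, 12–7.
Kiln–Dumpling House: Dumpling House 15–4.
Kiln vs Cedar: Kiln, 11–8.
Dumpling House vs Cedar: Cedar wins 10–9.
No restaurant is unbeaten: Grove loses to Kiln; Kiln loses to Dumpling House; Dumpling House loses to Grove; Cedar loses to Grove. In particular Grove → Dumpling House → Kiln → Grove is a majority cycle — no Condorcet winner exists.

none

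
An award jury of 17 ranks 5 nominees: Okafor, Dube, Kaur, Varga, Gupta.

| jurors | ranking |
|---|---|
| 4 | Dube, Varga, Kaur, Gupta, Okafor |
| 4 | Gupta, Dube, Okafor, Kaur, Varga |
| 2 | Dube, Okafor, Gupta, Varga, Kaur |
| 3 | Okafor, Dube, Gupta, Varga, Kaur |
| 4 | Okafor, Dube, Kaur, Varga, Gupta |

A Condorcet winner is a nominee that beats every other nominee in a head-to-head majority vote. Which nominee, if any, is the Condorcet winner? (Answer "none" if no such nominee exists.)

Pairwise majorities:
Okafor vs Dube: Okafor is ranked higher on 3+4 = 7 ballots, Dube on 10. Dube wins 10–7.
Okafor–Kaur: Okafor 13–4.
Okafor–Varga: Okafor 13–4.
Okafor–Gupta: Okafor 9–8.
Dube vs Kaur: Dube wins 17–0.
Dube–Varga: Dube 17–0.
Dube–Gupta: Dube 13–4.
Kaur vs Varga: Varga, 9–8.
Kaur vs Gupta: Kaur preferred on 4+4 = 8 ballots; Gupta wins 9–8.
Varga vs Gupta: 8 to 9, Gupta.
Dube wins every pairwise contest, so Dube is the Condorcet winner.

Dube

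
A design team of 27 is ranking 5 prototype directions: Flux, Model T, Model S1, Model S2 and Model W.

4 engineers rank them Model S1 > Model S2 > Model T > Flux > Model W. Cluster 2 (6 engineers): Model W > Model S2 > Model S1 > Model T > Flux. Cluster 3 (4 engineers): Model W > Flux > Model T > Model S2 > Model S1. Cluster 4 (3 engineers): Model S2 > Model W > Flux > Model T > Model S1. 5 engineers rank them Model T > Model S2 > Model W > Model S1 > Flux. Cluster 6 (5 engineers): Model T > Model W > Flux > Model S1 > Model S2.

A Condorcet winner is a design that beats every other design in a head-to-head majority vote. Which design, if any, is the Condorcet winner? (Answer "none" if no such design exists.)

Model T

Pairwise majorities:
Flux–Model T: Model T 20–7.
Flux vs Model S1: Model S1, 15–12.
Flux vs Model S2: Model S2 wins 18–9.
Flux vs Model W: Model W wins 23–4.
Model T–Model S1: Model T 17–10.
Model T vs Model S2: Model T wins 14–13.
Model T vs Model W: Model T wins 14–13.
Model S1 vs Model S2: Model S2, 18–9.
Model S1 vs Model W: Model W, 23–4.
Model S2–Model W: Model W 15–12.
Model T defeats every rival head-to-head and is the Condorcet winner.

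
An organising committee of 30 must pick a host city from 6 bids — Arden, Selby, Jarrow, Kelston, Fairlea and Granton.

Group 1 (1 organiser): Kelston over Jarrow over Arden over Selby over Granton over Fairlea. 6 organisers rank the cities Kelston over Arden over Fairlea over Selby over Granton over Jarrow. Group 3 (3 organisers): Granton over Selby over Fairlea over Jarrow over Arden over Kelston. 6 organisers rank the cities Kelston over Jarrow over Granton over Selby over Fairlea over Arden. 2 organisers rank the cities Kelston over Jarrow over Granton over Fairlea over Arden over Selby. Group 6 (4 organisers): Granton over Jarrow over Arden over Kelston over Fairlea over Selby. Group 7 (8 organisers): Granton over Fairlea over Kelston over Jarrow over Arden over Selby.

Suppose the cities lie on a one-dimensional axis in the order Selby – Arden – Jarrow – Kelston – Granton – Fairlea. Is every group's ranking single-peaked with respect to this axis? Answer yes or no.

no

Axis positions: Selby=1, Arden=2, Jarrow=3, Kelston=4, Granton=5, Fairlea=6.
Group 1 (peak Kelston at position 4): ranking walks positions 4-3-2-1-5-6, expanding outward from the peak — single-peaked.
Group 2: ranking walks positions 4-2-6-1-5-3; Arden is ranked above Jarrow even though Jarrow lies between Arden and the peak Kelston on the axis — preferences dip and rise again. Not single-peaked.
Group 3: ranking walks positions 5-1-6-3-2-4; Selby is ranked above Kelston even though Kelston lies between Selby and the peak Granton on the axis — preferences dip and rise again. Not single-peaked.
Group 4: ranking walks positions 4-3-5-1-6-2; Selby is ranked above Arden even though Arden lies between Selby and the peak Kelston on the axis — preferences dip and rise again. Not single-peaked.
Group 5 (peak Kelston at position 4): ranking walks positions 4-3-5-6-2-1, expanding outward from the peak — single-peaked.
Group 6: ranking walks positions 5-3-2-4-6-1; Jarrow is ranked above Kelston even though Kelston lies between Jarrow and the peak Granton on the axis — preferences dip and rise again. Not single-peaked.
Group 7 (peak Granton at position 5): ranking walks positions 5-6-4-3-2-1, expanding outward from the peak — single-peaked.
Group 2 violates single-peakedness, so the profile is not single-peaked on this axis.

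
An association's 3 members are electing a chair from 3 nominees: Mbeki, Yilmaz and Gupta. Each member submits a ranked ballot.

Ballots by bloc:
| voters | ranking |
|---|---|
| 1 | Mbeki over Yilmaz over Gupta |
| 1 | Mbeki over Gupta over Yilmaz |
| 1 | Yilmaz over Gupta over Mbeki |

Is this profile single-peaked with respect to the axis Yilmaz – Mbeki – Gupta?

no

Axis positions: Yilmaz=1, Mbeki=2, Gupta=3.
Bloc 1 (peak Mbeki at position 2): ranking walks positions 2-1-3, expanding outward from the peak — single-peaked.
Bloc 2 (peak Mbeki at position 2): ranking walks positions 2-3-1, expanding outward from the peak — single-peaked.
Bloc 3: ranking walks positions 1-3-2; Gupta is ranked above Mbeki even though Mbeki lies between Gupta and the peak Yilmaz on the axis — preferences dip and rise again. Not single-peaked.
Bloc 3 violates single-peakedness, so the profile is not single-peaked on this axis.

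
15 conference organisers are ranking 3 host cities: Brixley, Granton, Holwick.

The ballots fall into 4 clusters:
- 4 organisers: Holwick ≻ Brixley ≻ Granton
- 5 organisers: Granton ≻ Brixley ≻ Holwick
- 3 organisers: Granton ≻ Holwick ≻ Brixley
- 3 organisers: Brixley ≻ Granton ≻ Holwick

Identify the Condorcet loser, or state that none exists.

Head-to-head results (15 organisers):
Brixley vs Granton: Brixley is ranked higher on 4+3 = 7 ballots, Granton on 8. Granton wins 8–7.
Brixley vs Holwick: Brixley, 8–7.
Granton–Holwick: Granton 11–4.
Holwick is beaten in every head-to-head and is the Condorcet loser.

Holwick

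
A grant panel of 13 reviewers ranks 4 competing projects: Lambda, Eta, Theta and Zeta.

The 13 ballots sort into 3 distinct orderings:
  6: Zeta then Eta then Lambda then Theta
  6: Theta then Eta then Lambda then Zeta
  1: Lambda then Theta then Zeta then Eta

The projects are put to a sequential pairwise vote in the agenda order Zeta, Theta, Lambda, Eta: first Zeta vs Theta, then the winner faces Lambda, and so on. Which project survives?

Eta

Round 1: Zeta vs Theta — 6–7, Theta advances.
Round 2: Theta vs Lambda — 6–7, Lambda advances.
Round 3: Lambda vs Eta — 1–12, Eta advances.
Eta survives the agenda.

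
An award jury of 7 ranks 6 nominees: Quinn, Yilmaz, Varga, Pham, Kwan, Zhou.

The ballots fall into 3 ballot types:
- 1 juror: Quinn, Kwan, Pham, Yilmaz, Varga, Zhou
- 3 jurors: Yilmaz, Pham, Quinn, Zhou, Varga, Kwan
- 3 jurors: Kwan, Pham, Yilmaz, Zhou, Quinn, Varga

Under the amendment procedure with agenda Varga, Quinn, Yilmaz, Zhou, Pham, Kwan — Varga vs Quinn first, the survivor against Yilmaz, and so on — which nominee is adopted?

Kwan

Round 1: Varga vs Quinn — 0–7, Quinn advances.
Round 2: Quinn vs Yilmaz — 1–6, Yilmaz advances.
Round 3: Yilmaz vs Zhou — 7–0, Yilmaz advances.
Round 4: Yilmaz vs Pham — 3–4, Pham advances.
Round 5: Pham vs Kwan — 3–4, Kwan advances.
The agenda winner is Kwan.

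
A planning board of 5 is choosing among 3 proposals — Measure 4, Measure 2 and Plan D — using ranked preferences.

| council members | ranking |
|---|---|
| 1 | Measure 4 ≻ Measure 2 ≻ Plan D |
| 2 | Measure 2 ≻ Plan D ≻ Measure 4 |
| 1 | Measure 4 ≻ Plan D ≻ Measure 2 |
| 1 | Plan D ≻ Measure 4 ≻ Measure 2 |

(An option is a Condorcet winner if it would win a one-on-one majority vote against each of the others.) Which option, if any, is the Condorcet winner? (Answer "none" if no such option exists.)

Head-to-head results (5 council members):
Measure 4 vs Measure 2: Measure 4, 3–2.
Measure 4 vs Plan D: Plan D wins 3–2.
Measure 2–Plan D: Measure 2 3–2.
Every option loses at least once (Measure 4 loses to Plan D; Measure 2 loses to Measure 4; Plan D loses to Measure 2). The majority relation contains the cycle Measure 4 beats Measure 2 beats Plan D beats Measure 4, so there is no Condorcet winner.

none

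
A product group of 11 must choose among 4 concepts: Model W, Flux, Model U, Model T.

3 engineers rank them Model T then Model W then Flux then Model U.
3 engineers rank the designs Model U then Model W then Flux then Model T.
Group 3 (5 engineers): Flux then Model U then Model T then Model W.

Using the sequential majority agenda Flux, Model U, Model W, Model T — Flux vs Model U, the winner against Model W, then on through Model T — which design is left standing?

Model T

Round 1: Flux vs Model U — 8–3, Flux advances.
Round 2: Flux vs Model W — 5–6, Model W advances.
Round 3: Model W vs Model T — 3–8, Model T advances.
Model T survives the agenda.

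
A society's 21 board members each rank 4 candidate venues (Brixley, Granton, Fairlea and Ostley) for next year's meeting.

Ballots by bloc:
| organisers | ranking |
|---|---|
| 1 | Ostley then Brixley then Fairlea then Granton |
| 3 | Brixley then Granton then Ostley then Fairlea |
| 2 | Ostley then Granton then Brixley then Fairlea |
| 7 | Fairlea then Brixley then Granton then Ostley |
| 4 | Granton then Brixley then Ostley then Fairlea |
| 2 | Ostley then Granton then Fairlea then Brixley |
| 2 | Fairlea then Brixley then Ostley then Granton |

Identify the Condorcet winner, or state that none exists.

none

Head-to-head results (21 organisers):
Brixley vs Granton: Brixley preferred on 1+3+7+2 = 13 ballots; Brixley wins 13–8.
Brixley vs Fairlea: Brixley is ranked higher on 1+3+2+4 = 10 ballots, Fairlea on 11. Fairlea wins 11–10.
Brixley vs Ostley: Brixley preferred on 3+7+4+2 = 16 ballots; Brixley wins 16–5.
Granton vs Fairlea: 3+2+4+2 = 11 for Granton, 10 for Fairlea — Granton by 11–10.
Granton vs Ostley: 14 to 7, Granton.
Fairlea vs Ostley: 7+2 = 9 for Fairlea, 12 for Ostley — Ostley by 12–9.
No city is unbeaten: Brixley loses to Fairlea; Granton loses to Brixley; Fairlea loses to Granton; Ostley loses to Brixley. In particular Brixley → Granton → Fairlea → Brixley is a majority cycle — no Condorcet winner exists.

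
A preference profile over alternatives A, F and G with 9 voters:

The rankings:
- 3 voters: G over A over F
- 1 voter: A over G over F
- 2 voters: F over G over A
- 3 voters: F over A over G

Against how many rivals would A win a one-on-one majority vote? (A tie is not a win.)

A against each rival (9 voters):
A–F: F 5–4.
A–G: G 5–4.
A beats no one; loses to F, G — 0 pairwise wins.

0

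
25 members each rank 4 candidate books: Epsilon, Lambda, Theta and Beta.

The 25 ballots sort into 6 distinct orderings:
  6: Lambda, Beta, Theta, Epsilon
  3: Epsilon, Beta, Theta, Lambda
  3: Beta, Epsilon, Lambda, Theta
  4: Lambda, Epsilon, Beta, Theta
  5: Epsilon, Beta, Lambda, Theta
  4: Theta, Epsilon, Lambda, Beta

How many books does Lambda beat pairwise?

Lambda against each rival (25 members):
Lambda vs Epsilon: Epsilon, 15–10.
Lambda vs Theta: Lambda wins 18–7.
Lambda vs Beta: 14 to 11, Lambda.
Lambda beats Theta, Beta; loses to Epsilon — 2 pairwise wins.

2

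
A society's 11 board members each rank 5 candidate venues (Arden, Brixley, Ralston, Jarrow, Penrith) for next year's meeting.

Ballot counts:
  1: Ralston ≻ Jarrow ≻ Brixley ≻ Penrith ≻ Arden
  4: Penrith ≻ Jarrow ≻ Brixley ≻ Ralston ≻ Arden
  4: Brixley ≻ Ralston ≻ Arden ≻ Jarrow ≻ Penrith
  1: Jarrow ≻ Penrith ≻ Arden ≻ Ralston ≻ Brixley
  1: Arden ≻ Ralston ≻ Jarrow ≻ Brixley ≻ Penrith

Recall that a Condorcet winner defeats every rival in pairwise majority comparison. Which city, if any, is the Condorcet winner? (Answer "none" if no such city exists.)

none

Pairwise majorities:
Arden–Brixley: Brixley 9–2.
Arden vs Ralston: Arden is ranked higher on 1+1 = 2 ballots, Ralston on 9. Ralston wins 9–2.
Arden vs Jarrow: 5 to 6, Jarrow.
Arden vs Penrith: Arden is ranked higher on 4+1 = 5 ballots, Penrith on 6. Penrith wins 6–5.
Brixley–Ralston: Brixley 8–3.
Brixley vs Jarrow: Jarrow wins 7–4.
Brixley–Penrith: Brixley 6–5.
Ralston–Jarrow: Ralston 6–5.
Ralston vs Penrith: Ralston, 6–5.
Jarrow vs Penrith: 1+4+1+1 = 7 for Jarrow, 4 for Penrith — Jarrow by 7–4.
Each city drops at least one matchup (Arden loses to Brixley; Brixley loses to Jarrow; Ralston loses to Brixley; Jarrow loses to Ralston; Penrith loses to Brixley); the cycle Brixley → Ralston → Jarrow → Brixley rules out a Condorcet winner.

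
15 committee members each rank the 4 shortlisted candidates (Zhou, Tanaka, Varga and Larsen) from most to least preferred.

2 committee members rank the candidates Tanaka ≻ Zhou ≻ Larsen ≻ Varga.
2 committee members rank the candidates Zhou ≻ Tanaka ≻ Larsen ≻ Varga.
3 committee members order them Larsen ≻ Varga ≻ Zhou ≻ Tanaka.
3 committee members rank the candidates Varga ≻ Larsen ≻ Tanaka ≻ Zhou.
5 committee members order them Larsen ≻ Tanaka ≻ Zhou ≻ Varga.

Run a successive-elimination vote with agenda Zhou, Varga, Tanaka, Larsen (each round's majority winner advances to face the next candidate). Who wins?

Larsen

Round 1: Zhou vs Varga — 9–6, Zhou advances.
Round 2: Zhou vs Tanaka — 5–10, Tanaka advances.
Round 3: Tanaka vs Larsen — 4–11, Larsen advances.
The agenda winner is Larsen.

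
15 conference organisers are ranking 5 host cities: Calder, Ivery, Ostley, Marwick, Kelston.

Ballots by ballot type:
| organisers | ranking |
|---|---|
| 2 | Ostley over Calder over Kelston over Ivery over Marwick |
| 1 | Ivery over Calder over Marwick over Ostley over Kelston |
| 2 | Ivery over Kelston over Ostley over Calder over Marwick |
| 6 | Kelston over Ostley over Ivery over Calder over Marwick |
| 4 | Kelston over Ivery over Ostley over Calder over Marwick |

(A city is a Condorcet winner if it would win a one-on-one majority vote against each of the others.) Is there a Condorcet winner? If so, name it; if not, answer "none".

Kelston

Check each pair by majority over 15 ballots:
Calder vs Ivery: Ivery wins 13–2.
Calder vs Ostley: Ostley, 14–1.
Calder–Marwick: Calder 15–0.
Calder vs Kelston: Kelston wins 12–3.
Ivery vs Ostley: Ostley, 8–7.
Ivery vs Marwick: Ivery wins 15–0.
Ivery vs Kelston: Kelston, 12–3.
Ostley vs Marwick: Ostley, 14–1.
Ostley vs Kelston: Kelston, 12–3.
Marwick vs Kelston: Kelston wins 14–1.
Kelston beats each of Calder, Ivery, Ostley, Marwick — Kelston is the Condorcet winner.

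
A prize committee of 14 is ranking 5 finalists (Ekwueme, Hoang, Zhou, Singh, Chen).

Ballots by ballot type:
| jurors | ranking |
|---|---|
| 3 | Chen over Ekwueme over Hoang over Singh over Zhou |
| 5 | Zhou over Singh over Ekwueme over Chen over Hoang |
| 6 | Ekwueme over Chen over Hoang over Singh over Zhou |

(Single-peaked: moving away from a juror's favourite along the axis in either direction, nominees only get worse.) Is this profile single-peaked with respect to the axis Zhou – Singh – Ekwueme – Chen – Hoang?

yes

Axis positions: Zhou=1, Singh=2, Ekwueme=3, Chen=4, Hoang=5.
Ballot type 1 (peak Chen at position 4): ranking walks positions 4-3-5-2-1, expanding outward from the peak — single-peaked.
Ballot type 2 (peak Zhou at position 1): ranking walks positions 1-2-3-4-5, expanding outward from the peak — single-peaked.
Ballot type 3 (peak Ekwueme at position 3): ranking walks positions 3-4-5-2-1, expanding outward from the peak — single-peaked.
Every ranking is single-peaked on this axis.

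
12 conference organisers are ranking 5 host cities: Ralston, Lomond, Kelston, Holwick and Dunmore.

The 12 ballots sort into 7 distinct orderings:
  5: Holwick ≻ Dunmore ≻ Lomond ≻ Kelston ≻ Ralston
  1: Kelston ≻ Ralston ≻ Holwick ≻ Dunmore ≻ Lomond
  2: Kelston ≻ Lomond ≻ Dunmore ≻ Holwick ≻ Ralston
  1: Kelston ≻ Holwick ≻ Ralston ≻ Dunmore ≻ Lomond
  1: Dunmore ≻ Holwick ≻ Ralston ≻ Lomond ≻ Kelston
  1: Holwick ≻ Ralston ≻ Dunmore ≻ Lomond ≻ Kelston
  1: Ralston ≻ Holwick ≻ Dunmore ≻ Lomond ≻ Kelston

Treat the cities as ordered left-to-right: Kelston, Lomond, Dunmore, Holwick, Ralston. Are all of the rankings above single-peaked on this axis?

no

Axis positions: Kelston=1, Lomond=2, Dunmore=3, Holwick=4, Ralston=5.
Cluster 1 (peak Holwick at position 4): ranking walks positions 4-3-2-1-5, expanding outward from the peak — single-peaked.
Cluster 2: ranking walks positions 1-5-4-3-2; Ralston is ranked above Lomond even though Lomond lies between Ralston and the peak Kelston on the axis — preferences dip and rise again. Not single-peaked.
Cluster 3 (peak Kelston at position 1): ranking walks positions 1-2-3-4-5, expanding outward from the peak — single-peaked.
Cluster 4: ranking walks positions 1-4-5-3-2; Holwick is ranked above Lomond even though Lomond lies between Holwick and the peak Kelston on the axis — preferences dip and rise again. Not single-peaked.
Cluster 5 (peak Dunmore at position 3): ranking walks positions 3-4-5-2-1, expanding outward from the peak — single-peaked.
Cluster 6 (peak Holwick at position 4): ranking walks positions 4-5-3-2-1, expanding outward from the peak — single-peaked.
Cluster 7 (peak Ralston at position 5): ranking walks positions 5-4-3-2-1, expanding outward from the peak — single-peaked.
Cluster 2 violates single-peakedness, so the profile is not single-peaked on this axis.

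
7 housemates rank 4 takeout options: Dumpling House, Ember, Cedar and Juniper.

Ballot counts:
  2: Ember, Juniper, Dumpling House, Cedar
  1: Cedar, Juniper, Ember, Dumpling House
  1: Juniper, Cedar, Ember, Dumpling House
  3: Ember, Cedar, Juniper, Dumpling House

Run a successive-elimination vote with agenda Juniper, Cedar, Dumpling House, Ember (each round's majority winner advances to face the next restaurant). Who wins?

Ember

Round 1: Juniper vs Cedar — 3–4, Cedar advances.
Round 2: Cedar vs Dumpling House — 5–2, Cedar advances.
Round 3: Cedar vs Ember — 2–5, Ember advances.
The agenda winner is Ember.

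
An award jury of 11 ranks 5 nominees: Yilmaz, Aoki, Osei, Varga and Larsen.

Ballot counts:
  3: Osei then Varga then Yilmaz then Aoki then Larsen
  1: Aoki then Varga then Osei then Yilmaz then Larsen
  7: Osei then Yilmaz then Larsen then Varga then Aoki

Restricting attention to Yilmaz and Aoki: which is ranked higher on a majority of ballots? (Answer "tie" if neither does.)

Yilmaz

Ballots ranking Yilmaz above Aoki: 3 + 7 = 10.
Ballots ranking Aoki above Yilmaz: 11 − 10 = 1.
Yilmaz wins the head-to-head 10–1.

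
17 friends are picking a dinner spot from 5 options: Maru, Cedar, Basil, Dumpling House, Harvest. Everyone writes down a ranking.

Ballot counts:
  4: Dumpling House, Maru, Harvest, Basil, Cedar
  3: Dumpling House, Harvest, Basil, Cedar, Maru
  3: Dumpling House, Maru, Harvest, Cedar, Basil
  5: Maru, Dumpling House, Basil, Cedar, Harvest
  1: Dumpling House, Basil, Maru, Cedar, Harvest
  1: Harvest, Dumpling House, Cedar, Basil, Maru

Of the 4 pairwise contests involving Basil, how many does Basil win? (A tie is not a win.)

1

Basil against each rival (17 friends):
Basil–Maru: Maru 12–5.
Basil vs Cedar: Basil is ranked higher on 4+3+5+1 = 13 ballots, Cedar on 4. Basil wins 13–4.
Basil vs Dumpling House: 0 to 17, Dumpling House.
Basil vs Harvest: 5+1 = 6 for Basil, 11 for Harvest — Harvest by 11–6.
Basil beats Cedar; loses to Maru, Dumpling House, Harvest — 1 pairwise win.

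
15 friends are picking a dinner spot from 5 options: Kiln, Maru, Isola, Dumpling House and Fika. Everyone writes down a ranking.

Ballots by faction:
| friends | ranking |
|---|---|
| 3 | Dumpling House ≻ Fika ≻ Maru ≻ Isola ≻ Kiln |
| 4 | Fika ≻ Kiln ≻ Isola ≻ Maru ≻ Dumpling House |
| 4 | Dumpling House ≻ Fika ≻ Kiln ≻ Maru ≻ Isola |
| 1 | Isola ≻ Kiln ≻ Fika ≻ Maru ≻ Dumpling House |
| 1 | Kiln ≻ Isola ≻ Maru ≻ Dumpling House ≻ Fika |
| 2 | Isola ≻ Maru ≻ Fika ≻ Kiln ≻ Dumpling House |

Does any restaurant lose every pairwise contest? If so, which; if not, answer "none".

Head-to-head results (15 friends):
Kiln vs Maru: Kiln wins 10–5.
Kiln vs Isola: Kiln preferred on 4+4+1 = 9 ballots; Kiln wins 9–6.
Kiln vs Dumpling House: 8 to 7, Kiln.
Kiln vs Fika: Kiln preferred on 1+1 = 2 ballots; Fika wins 13–2.
Maru vs Isola: Maru is ranked higher on 3+4 = 7 ballots, Isola on 8. Isola wins 8–7.
Maru vs Dumpling House: Maru, 8–7.
Maru–Fika: Fika 12–3.
Isola–Dumpling House: Isola 8–7.
Isola vs Fika: 1+1+2 = 4 for Isola, 11 for Fika — Fika by 11–4.
Dumpling House vs Fika: Dumpling House, 8–7.
Every restaurant wins at least one matchup (Kiln beats Maru; Maru beats Dumpling House; Isola beats Maru; Dumpling House beats Fika; Fika beats Kiln), so there is no Condorcet loser.

none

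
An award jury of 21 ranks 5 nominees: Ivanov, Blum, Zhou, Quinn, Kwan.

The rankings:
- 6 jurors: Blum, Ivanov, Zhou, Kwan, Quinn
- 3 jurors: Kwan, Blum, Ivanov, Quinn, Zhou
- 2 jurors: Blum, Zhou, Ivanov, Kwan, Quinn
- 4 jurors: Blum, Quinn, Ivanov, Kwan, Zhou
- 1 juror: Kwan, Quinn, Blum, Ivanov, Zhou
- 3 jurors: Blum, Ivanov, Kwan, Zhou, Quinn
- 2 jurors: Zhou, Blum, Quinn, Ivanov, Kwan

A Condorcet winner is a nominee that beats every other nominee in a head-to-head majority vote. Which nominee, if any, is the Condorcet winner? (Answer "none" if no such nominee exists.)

Blum

Pairwise majorities:
Ivanov vs Blum: Ivanov is ranked higher on 0 ballots, Blum on 21. Blum wins 21–0.
Ivanov vs Zhou: Ivanov is ranked higher on 6+3+4+1+3 = 17 ballots, Zhou on 4. Ivanov wins 17–4.
Ivanov vs Quinn: Ivanov is ranked higher on 6+3+2+3 = 14 ballots, Quinn on 7. Ivanov wins 14–7.
Ivanov vs Kwan: 6+2+4+3+2 = 17 for Ivanov, 4 for Kwan — Ivanov by 17–4.
Blum vs Zhou: Blum preferred on 6+3+2+4+1+3 = 19 ballots; Blum wins 19–2.
Blum vs Quinn: 6+3+2+4+3+2 = 20 for Blum, 1 for Quinn — Blum by 20–1.
Blum vs Kwan: 17 to 4, Blum.
Zhou vs Quinn: 13 to 8, Zhou.
Zhou vs Kwan: 6+2+2 = 10 for Zhou, 11 for Kwan — Kwan by 11–10.
Quinn vs Kwan: Quinn is ranked higher on 4+2 = 6 ballots, Kwan on 15. Kwan wins 15–6.
Blum defeats every rival head-to-head and is the Condorcet winner.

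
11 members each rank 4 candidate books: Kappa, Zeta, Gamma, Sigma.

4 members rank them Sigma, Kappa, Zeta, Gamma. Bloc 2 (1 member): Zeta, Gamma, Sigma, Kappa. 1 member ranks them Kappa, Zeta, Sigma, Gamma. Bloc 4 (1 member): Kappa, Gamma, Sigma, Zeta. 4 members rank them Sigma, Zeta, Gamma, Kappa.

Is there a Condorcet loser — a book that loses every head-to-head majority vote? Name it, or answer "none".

Pairwise majorities:
Kappa vs Zeta: Kappa is ranked higher on 4+1+1 = 6 ballots, Zeta on 5. Kappa wins 6–5.
Kappa vs Gamma: Kappa preferred on 4+1+1 = 6 ballots; Kappa wins 6–5.
Kappa vs Sigma: Kappa preferred on 1+1 = 2 ballots; Sigma wins 9–2.
Zeta–Gamma: Zeta 10–1.
Zeta vs Sigma: 2 to 9, Sigma.
Gamma vs Sigma: Gamma is ranked higher on 1+1 = 2 ballots, Sigma on 9. Sigma wins 9–2.
Only Gamma has no wins; Gamma is the Condorcet loser.

Gamma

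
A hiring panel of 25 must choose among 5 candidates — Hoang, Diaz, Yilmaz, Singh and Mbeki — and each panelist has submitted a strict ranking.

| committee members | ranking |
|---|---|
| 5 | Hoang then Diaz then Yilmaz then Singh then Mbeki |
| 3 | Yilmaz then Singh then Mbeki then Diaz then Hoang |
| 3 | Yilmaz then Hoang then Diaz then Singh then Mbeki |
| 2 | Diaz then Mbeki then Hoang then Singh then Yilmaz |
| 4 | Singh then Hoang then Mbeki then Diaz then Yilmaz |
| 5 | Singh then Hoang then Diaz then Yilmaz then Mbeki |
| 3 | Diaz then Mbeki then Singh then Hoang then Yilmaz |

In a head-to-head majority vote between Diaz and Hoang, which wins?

Ballots ranking Diaz above Hoang: 3 + 2 + 3 = 8.
Ballots ranking Hoang above Diaz: 25 − 8 = 17.
Hoang wins the head-to-head 17–8.

Hoang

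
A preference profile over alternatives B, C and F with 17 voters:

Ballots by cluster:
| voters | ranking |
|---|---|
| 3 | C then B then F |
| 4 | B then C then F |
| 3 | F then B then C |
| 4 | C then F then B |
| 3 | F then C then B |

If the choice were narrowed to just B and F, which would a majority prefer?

Ballots ranking B above F: 3 + 4 = 7.
Ballots ranking F above B: 17 − 7 = 10.
F wins the head-to-head 10–7.

F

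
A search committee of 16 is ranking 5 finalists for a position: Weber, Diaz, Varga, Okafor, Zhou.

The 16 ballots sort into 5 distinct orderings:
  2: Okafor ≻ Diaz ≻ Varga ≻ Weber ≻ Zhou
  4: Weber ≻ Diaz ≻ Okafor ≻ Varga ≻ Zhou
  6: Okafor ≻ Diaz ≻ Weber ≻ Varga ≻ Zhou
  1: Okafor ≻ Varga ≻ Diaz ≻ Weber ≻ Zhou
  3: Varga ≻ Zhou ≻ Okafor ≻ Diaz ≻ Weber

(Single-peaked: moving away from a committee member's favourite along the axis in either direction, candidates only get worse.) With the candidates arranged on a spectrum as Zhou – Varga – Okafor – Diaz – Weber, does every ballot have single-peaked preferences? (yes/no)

yes

Axis positions: Zhou=1, Varga=2, Okafor=3, Diaz=4, Weber=5.
Ballot type 1 (peak Okafor at position 3): ranking walks positions 3-4-2-5-1, expanding outward from the peak — single-peaked.
Ballot type 2 (peak Weber at position 5): ranking walks positions 5-4-3-2-1, expanding outward from the peak — single-peaked.
Ballot type 3 (peak Okafor at position 3): ranking walks positions 3-4-5-2-1, expanding outward from the peak — single-peaked.
Ballot type 4 (peak Okafor at position 3): ranking walks positions 3-2-4-5-1, expanding outward from the peak — single-peaked.
Ballot type 5 (peak Varga at position 2): ranking walks positions 2-1-3-4-5, expanding outward from the peak — single-peaked.
Every ranking is single-peaked on this axis.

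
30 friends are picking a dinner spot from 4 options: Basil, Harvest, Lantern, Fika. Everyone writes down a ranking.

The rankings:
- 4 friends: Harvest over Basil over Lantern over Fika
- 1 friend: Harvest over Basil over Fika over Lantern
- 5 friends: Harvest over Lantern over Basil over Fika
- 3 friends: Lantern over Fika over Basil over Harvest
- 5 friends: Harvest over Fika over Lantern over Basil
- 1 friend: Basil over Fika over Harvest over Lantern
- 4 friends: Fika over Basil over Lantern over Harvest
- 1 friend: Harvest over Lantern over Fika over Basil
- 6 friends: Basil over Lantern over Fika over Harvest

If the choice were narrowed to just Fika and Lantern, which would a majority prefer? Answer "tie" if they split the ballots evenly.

Lantern

Ballots ranking Fika above Lantern: 1 + 5 + 1 + 4 = 11.
Ballots ranking Lantern above Fika: 30 − 11 = 19.
Lantern wins the head-to-head 19–11.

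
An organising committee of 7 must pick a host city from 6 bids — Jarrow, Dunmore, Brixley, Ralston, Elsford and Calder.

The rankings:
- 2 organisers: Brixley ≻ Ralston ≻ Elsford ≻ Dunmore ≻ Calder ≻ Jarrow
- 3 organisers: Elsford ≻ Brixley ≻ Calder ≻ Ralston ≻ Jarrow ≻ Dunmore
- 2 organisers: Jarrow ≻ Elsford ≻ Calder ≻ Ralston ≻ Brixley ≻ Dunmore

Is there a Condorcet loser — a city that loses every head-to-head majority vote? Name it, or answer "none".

Head-to-head results (7 organisers):
Jarrow–Dunmore: Jarrow 5–2.
Jarrow vs Brixley: Brixley, 5–2.
Jarrow vs Ralston: Ralston wins 5–2.
Jarrow–Elsford: Elsford 5–2.
Jarrow–Calder: Calder 5–2.
Dunmore vs Brixley: Dunmore preferred on 0 ballots; Brixley wins 7–0.
Dunmore vs Ralston: Ralston wins 7–0.
Dunmore vs Elsford: Dunmore preferred on 0 ballots; Elsford wins 7–0.
Dunmore–Calder: Calder 5–2.
Brixley vs Ralston: Brixley, 5–2.
Brixley vs Elsford: Elsford wins 5–2.
Brixley vs Calder: Brixley wins 5–2.
Ralston vs Elsford: 2 to 5, Elsford.
Ralston vs Calder: Ralston is ranked higher on 2 ballots, Calder on 5. Calder wins 5–2.
Elsford–Calder: Elsford 7–0.
Dunmore is beaten in every head-to-head and is the Condorcet loser.

Dunmore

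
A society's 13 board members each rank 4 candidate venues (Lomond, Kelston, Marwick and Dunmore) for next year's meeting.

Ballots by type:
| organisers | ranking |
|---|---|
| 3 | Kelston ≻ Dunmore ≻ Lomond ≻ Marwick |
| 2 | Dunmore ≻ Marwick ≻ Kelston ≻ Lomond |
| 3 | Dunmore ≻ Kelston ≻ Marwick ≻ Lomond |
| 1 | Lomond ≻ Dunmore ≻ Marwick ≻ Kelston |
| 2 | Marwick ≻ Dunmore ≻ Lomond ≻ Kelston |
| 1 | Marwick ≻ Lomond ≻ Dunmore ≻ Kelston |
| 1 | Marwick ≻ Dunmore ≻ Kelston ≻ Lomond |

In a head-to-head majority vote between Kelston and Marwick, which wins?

Marwick

Ballots ranking Kelston above Marwick: 3 + 3 = 6.
Ballots ranking Marwick above Kelston: 13 − 6 = 7.
Marwick wins the head-to-head 7–6.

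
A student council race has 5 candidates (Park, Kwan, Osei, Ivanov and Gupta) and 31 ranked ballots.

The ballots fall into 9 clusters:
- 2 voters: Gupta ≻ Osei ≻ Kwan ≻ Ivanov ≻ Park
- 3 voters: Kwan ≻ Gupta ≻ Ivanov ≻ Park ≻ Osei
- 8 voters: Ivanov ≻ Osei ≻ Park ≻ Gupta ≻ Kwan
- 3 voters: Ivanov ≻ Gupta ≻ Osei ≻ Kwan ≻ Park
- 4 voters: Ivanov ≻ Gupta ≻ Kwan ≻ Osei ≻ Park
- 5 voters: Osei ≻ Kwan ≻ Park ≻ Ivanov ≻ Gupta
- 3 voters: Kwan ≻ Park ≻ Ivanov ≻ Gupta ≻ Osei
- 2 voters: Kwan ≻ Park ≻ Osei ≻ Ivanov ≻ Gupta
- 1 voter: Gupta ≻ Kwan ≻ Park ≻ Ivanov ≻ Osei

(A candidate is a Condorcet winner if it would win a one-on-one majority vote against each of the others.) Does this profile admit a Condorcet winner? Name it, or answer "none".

Check each pair by majority over 31 ballots:
Park vs Kwan: 8 for Park, 23 for Kwan — Kwan by 23–8.
Park vs Osei: 3+3+2+1 = 9 for Park, 22 for Osei — Osei by 22–9.
Park vs Ivanov: 5+3+2+1 = 11 for Park, 20 for Ivanov — Ivanov by 20–11.
Park vs Gupta: 8+5+3+2 = 18 for Park, 13 for Gupta — Park by 18–13.
Kwan vs Osei: 3+4+3+2+1 = 13 for Kwan, 18 for Osei — Osei by 18–13.
Kwan vs Ivanov: 2+3+5+3+2+1 = 16 for Kwan, 15 for Ivanov — Kwan by 16–15.
Kwan vs Gupta: 13 to 18, Gupta.
Osei vs Ivanov: 9 to 22, Ivanov.
Osei vs Gupta: 15 to 16, Gupta.
Ivanov vs Gupta: 25 to 6, Ivanov.
Each candidate drops at least one matchup (Park loses to Kwan; Kwan loses to Osei; Osei loses to Ivanov; Ivanov loses to Kwan; Gupta loses to Park); the cycle Park beats Gupta beats Kwan beats Park rules out a Condorcet winner.

none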